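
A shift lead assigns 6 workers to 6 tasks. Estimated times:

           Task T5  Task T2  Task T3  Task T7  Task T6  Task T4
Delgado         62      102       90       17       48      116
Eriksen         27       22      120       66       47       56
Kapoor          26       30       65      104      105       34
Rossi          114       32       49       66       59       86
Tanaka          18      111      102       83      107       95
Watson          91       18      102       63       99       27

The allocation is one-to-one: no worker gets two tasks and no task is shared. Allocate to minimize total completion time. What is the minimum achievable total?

Min total: 183 min

Optimal: Delgado→Task T7 (17 min), Eriksen→Task T6 (47 min), Kapoor→Task T4 (34 min), Rossi→Task T3 (49 min), Tanaka→Task T5 (18 min), Watson→Task T2 (18 min) — total 17+47+34+49+18+18 = 183 min.
Row-greedy (each worker in turn takes its cheapest remaining task) gives 308 min, worse by 125.
Swapping Tanaka↔Rossi (Tanaka→Task T3 102 min, Rossi→Task T5 114 min) adds 149.
Checked against all permutations: 183 min is optimal.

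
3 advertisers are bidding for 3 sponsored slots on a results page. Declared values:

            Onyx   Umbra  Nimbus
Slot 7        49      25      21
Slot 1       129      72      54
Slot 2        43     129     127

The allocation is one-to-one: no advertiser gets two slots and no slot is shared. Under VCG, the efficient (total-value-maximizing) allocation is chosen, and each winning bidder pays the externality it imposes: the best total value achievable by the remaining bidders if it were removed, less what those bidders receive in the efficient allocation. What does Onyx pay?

Efficient allocation: Onyx→Slot 1 ($129), Umbra→Slot 7 ($25), Nimbus→Slot 2 ($127); total welfare W = $281.
Onyx receives Slot 1 at value $129, so the others get W − 129 = $152.
Without Onyx: best allocation of the remaining 2 bidders over all 3 slots is Umbra→Slot 1 ($72), Nimbus→Slot 2 ($127), total $199.
VCG payment = (others' best without Onyx) − (others' welfare with Onyx) = 199 − 152 = $47.

Onyx pays $47.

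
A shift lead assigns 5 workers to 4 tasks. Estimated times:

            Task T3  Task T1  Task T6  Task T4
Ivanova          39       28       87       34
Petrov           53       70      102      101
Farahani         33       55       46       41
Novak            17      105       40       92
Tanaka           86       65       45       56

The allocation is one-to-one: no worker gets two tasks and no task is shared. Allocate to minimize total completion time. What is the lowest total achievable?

Optimal: Novak→Task T3 (17 min), Ivanova→Task T1 (28 min), Tanaka→Task T6 (45 min), Farahani→Task T4 (41 min) — total 17+28+45+41 = 131 min.
Row-greedy (each worker in turn takes its cheapest remaining task) gives 162 min, worse by 31.
Next-best assignment: Novak→Task T3, Ivanova→Task T1, Farahani→Task T6, Tanaka→Task T4 = 147 min.
Swapping Tanaka↔Novak (Tanaka→Task T3 86 min, Novak→Task T6 40 min) adds 64.
Checked against all permutations: 131 min is optimal.

Min total: 131 min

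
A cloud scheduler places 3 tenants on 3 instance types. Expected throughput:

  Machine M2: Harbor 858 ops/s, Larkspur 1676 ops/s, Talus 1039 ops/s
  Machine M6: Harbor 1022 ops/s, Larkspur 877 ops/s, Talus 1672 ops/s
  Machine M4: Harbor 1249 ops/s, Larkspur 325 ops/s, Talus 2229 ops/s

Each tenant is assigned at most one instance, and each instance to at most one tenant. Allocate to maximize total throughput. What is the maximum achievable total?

Max total: 4927 ops/s

Optimal: Harbor→Machine M6 (1022 ops/s), Larkspur→Machine M2 (1676 ops/s), Talus→Machine M4 (2229 ops/s) — total 1022+1676+2229 = 4927 ops/s.
Column-greedy (each instance in turn goes to its best remaining tenant) gives 4597 ops/s, worse by 330.
Next-best assignment: Harbor→Machine M4, Larkspur→Machine M2, Talus→Machine M6 = 4597 ops/s.
Swapping Larkspur↔Talus (Larkspur→Machine M4 325 ops/s, Talus→Machine M2 1039 ops/s) loses 2541.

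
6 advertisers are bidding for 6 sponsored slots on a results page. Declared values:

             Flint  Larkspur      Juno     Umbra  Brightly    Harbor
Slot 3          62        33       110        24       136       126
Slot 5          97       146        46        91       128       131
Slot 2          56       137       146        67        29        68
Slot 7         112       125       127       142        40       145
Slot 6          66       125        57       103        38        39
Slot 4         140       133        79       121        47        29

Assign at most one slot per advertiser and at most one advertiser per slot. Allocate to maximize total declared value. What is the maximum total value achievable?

Max total: $820

This is a one-to-one assignment (maximum-weight bipartite matching).
Optimal: Flint→Slot 4 ($140), Larkspur→Slot 6 ($125), Juno→Slot 2 ($146), Umbra→Slot 7 ($142), Brightly→Slot 3 ($136), Harbor→Slot 5 ($131) — total 140+125+146+142+136+131 = $820.
Max-entry greedy (repeatedly take the single best remaining cell) gives $816, worse by 4.
No other one-to-one assignment exceeds $820.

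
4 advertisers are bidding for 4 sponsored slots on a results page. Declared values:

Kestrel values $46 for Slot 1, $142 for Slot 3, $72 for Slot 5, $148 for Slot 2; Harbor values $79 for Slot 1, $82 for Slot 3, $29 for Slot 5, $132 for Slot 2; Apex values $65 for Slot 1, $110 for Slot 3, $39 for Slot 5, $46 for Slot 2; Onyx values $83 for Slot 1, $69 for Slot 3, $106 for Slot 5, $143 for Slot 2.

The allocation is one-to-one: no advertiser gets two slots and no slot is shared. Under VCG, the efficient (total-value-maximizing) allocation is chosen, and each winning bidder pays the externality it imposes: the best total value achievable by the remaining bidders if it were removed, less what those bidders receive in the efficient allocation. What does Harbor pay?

Harbor pays $51.

Efficient allocation: Kestrel→Slot 3 ($142), Harbor→Slot 2 ($132), Apex→Slot 1 ($65), Onyx→Slot 5 ($106); total welfare W = $445.
Harbor receives Slot 2 at value $132, so the others get W − 132 = $313.
Without Harbor: best allocation of the remaining 3 bidders over all 4 slots is Kestrel→Slot 2 ($148), Apex→Slot 3 ($110), Onyx→Slot 5 ($106), total $364.
VCG payment = (others' best without Harbor) − (others' welfare with Harbor) = 364 − 313 = $51.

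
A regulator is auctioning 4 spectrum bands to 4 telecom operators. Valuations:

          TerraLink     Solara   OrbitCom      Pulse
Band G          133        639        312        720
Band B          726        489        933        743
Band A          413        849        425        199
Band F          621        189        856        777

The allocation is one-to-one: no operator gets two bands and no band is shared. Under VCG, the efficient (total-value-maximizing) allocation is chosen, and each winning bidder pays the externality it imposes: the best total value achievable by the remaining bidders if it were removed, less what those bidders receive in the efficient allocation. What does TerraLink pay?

Efficient allocation: TerraLink→Band B ($726M), Solara→Band A ($849M), OrbitCom→Band F ($856M), Pulse→Band G ($720M); total welfare W = $3151M.
TerraLink receives Band B at value $726M, so the others get W − 726 = $2425M.
Without TerraLink: best allocation of the remaining 3 bidders over all 4 bands is Solara→Band A ($849M), OrbitCom→Band B ($933M), Pulse→Band F ($777M), total $2559M.
VCG payment = (others' best without TerraLink) − (others' welfare with TerraLink) = 2559 − 2425 = $134M.

TerraLink pays $134M.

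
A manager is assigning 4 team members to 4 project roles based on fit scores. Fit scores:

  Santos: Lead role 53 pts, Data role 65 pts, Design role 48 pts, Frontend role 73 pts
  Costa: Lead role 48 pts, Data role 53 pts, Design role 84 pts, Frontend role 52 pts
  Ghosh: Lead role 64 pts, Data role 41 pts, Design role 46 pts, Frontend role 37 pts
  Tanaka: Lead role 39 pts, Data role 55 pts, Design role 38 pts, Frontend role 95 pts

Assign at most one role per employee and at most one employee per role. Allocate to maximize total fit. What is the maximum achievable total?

This is the linear assignment problem.
Optimal: Santos→Data role (65 pts), Costa→Design role (84 pts), Ghosh→Lead role (64 pts), Tanaka→Frontend role (95 pts) — total 65+84+64+95 = 308 pts.
Row-greedy (each employee in turn takes its best remaining role) gives 276 pts, worse by 32.
Swapping Tanaka↔Costa (Tanaka→Design role 38 pts, Costa→Frontend role 52 pts) loses 89.

Maximum total: 308 pts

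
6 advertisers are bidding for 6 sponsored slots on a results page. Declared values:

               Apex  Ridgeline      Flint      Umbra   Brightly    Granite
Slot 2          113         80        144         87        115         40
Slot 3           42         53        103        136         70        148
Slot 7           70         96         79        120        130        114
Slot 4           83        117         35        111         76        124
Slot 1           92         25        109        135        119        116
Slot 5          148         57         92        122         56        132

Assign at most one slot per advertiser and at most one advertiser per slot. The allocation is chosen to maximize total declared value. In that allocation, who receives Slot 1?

Optimal: Apex→Slot 5 ($148), Ridgeline→Slot 4 ($117), Flint→Slot 2 ($144), Umbra→Slot 1 ($135), Brightly→Slot 7 ($130), Granite→Slot 3 ($148) — total 148+117+144+135+130+148 = $822.
Row-greedy (each advertiser in turn takes its best remaining slot) gives $791, worse by 31.
Swapping Granite↔Flint (Granite→Slot 2 $40, Flint→Slot 3 $103) loses 149.
No other one-to-one assignment exceeds $822.
Umbra's own top slot is Slot 3 ($136), but forcing Umbra→Slot 3 and reassigning the rest optimally gives only $791 — worse by 31.

Umbra receives Slot 1.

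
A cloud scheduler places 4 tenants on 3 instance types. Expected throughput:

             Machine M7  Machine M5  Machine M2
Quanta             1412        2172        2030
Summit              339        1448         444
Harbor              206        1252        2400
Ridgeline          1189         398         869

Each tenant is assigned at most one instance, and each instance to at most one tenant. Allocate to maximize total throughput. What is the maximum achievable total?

Optimal: Ridgeline→Machine M7 (1189 ops/s), Quanta→Machine M5 (2172 ops/s), Harbor→Machine M2 (2400 ops/s) — total 1189+2172+2400 = 5761 ops/s.
Column-greedy (each instance in turn goes to its best remaining tenant) gives 5260 ops/s, worse by 501.

Max total: 5761 ops/s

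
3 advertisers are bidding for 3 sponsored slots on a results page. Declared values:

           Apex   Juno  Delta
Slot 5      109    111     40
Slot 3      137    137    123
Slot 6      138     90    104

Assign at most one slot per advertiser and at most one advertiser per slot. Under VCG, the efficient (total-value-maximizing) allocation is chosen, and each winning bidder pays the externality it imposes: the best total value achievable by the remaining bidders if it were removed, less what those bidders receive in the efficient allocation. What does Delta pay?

Efficient allocation: Apex→Slot 6 ($138), Juno→Slot 5 ($111), Delta→Slot 3 ($123); total welfare W = $372.
Delta receives Slot 3 at value $123, so the others get W − 123 = $249.
Without Delta: best allocation of the remaining 2 bidders over all 3 slots is Apex→Slot 6 ($138), Juno→Slot 3 ($137), total $275.
VCG payment = (others' best without Delta) − (others' welfare with Delta) = 275 − 249 = $26.

Delta pays $26.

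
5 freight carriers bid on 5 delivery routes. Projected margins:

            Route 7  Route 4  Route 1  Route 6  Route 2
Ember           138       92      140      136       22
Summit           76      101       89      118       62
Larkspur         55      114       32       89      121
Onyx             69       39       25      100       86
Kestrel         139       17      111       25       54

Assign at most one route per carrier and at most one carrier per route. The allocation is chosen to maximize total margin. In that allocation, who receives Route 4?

Summit receives Route 4.

Optimal: Ember→Route 1 ($140k), Summit→Route 4 ($101k), Larkspur→Route 2 ($121k), Onyx→Route 6 ($100k), Kestrel→Route 7 ($139k) — total 140+101+121+100+139 = $601k.
Max-entry greedy (repeatedly take the single best remaining cell) gives $557k, worse by 44.
Next-best assignment: Ember→Route 1, Summit→Route 6, Larkspur→Route 4, Onyx→Route 2, Kestrel→Route 7 = $597k.
No other one-to-one assignment exceeds $601k.
Summit's own top route is Route 6 ($118k), but forcing Summit→Route 6 and reassigning the rest optimally gives only $597k — worse by 4.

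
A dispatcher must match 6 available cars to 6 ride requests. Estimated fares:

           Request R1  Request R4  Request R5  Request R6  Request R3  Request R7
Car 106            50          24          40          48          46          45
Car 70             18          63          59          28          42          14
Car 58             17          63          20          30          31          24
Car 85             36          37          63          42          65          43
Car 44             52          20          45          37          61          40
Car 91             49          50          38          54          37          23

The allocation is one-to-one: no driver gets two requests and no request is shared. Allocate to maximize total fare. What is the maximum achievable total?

Max total: $338

Optimal: Car 106→Request R7 ($45), Car 70→Request R5 ($59), Car 58→Request R4 ($63), Car 85→Request R3 ($65), Car 44→Request R1 ($52), Car 91→Request R6 ($54) — total 45+59+63+65+52+54 = $338.
Column-greedy (each request in turn goes to its best remaining driver) gives $302, worse by 36.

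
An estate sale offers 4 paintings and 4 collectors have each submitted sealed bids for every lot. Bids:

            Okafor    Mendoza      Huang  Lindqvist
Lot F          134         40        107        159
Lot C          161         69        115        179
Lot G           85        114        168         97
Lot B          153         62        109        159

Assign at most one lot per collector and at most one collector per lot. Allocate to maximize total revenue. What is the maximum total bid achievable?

Optimal: Okafor→Lot B ($153), Mendoza→Lot G ($114), Huang→Lot F ($107), Lindqvist→Lot C ($179) — total 153+114+107+179 = $553.
Row-greedy (each collector in turn takes its best remaining lot) gives $543, worse by 10.
Checked against all permutations: $553 is optimal.

Maximum total: $553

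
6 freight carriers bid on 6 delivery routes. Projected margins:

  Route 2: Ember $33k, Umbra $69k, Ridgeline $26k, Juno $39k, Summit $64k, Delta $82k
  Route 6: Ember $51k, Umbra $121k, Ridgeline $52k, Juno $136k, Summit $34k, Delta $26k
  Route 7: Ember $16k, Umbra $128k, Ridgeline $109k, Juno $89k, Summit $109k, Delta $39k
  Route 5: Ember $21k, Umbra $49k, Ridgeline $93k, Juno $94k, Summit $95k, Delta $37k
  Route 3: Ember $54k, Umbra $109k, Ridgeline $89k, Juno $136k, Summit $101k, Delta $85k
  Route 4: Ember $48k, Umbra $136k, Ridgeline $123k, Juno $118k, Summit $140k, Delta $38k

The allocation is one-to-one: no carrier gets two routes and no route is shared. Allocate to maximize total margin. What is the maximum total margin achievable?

Max total: $633k

Treat this as an assignment problem: match each carrier to one route.
Optimal: Ember→Route 3 ($54k), Umbra→Route 7 ($128k), Ridgeline→Route 5 ($93k), Juno→Route 6 ($136k), Summit→Route 4 ($140k), Delta→Route 2 ($82k) — total 54+128+93+136+140+82 = $633k.
Column-greedy (each route in turn goes to its best remaining carrier) gives $578k, worse by 55.
Next-best assignment: Ember→Route 6, Umbra→Route 7, Ridgeline→Route 5, Juno→Route 3, Summit→Route 4, Delta→Route 2 = $630k.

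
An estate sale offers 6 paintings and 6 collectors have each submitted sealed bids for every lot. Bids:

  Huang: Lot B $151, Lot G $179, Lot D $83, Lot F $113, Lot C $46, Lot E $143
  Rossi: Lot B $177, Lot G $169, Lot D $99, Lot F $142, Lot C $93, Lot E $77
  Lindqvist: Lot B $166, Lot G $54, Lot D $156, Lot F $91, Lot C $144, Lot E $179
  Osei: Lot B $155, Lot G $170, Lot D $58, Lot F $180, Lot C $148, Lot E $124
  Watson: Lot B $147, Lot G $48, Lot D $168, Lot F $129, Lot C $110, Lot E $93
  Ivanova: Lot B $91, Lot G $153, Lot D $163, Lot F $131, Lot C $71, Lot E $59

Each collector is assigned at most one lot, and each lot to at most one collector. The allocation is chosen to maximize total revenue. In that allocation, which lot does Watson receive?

Watson receives Lot C.

Treat this as an assignment problem: match each collector to one lot.
Optimal: Huang→Lot G ($179), Rossi→Lot B ($177), Lindqvist→Lot E ($179), Osei→Lot F ($180), Watson→Lot C ($110), Ivanova→Lot D ($163) — total 179+177+179+180+110+163 = $988.
Row-greedy (each collector in turn takes its best remaining lot) gives $954, worse by 34.
Swapping Lindqvist↔Rossi (Lindqvist→Lot B $166, Rossi→Lot E $77) loses 113.
Watson's own top lot is Lot D ($168), but forcing Watson→Lot D and reassigning the rest optimally gives only $982 — worse by 6.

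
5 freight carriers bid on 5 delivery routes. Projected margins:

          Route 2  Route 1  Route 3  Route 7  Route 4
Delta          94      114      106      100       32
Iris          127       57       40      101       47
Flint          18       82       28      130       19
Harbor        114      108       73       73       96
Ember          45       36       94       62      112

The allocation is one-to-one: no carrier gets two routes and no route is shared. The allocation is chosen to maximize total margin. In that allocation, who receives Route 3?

Delta receives Route 3.

Optimal: Delta→Route 3 ($106k), Iris→Route 2 ($127k), Flint→Route 7 ($130k), Harbor→Route 1 ($108k), Ember→Route 4 ($112k) — total 106+127+130+108+112 = $583k.
Row-greedy (each carrier in turn takes its best remaining route) gives $561k, worse by 22.
Every other assignment is strictly worse.
Delta's own top route is Route 1 ($114k), but forcing Delta→Route 1 and reassigning the rest optimally gives only $561k — worse by 22.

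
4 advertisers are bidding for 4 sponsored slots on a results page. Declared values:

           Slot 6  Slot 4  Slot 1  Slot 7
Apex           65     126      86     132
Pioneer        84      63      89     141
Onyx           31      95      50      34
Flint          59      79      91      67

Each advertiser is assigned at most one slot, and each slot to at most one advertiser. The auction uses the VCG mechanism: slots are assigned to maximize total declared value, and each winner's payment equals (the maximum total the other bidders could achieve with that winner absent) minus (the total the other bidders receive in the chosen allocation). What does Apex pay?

Apex pays $57.

Efficient allocation: Apex→Slot 7 ($132), Pioneer→Slot 6 ($84), Onyx→Slot 4 ($95), Flint→Slot 1 ($91); total welfare W = $402.
Apex receives Slot 7 at value $132, so the others get W − 132 = $270.
Without Apex: best allocation of the remaining 3 bidders over all 4 slots is Pioneer→Slot 7 ($141), Onyx→Slot 4 ($95), Flint→Slot 1 ($91), total $327.
VCG payment = (others' best without Apex) − (others' welfare with Apex) = 327 − 270 = $57.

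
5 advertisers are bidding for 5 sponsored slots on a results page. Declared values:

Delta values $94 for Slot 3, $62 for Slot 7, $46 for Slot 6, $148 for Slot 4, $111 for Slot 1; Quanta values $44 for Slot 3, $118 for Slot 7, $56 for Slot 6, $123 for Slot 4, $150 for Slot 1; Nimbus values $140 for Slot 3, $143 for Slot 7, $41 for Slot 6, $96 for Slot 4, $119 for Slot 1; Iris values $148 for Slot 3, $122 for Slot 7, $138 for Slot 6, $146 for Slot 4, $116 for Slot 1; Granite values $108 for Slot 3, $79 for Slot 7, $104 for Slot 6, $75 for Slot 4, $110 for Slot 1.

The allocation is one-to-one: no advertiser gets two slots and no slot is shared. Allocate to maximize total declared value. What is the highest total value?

This is a one-to-one assignment (maximum-weight bipartite matching).
Optimal: Delta→Slot 4 ($148), Quanta→Slot 1 ($150), Nimbus→Slot 7 ($143), Iris→Slot 3 ($148), Granite→Slot 6 ($104) — total 148+150+143+148+104 = $693.
Next-best assignment: Delta→Slot 4, Quanta→Slot 1, Nimbus→Slot 7, Iris→Slot 6, Granite→Slot 3 = $687.

Maximum total: $693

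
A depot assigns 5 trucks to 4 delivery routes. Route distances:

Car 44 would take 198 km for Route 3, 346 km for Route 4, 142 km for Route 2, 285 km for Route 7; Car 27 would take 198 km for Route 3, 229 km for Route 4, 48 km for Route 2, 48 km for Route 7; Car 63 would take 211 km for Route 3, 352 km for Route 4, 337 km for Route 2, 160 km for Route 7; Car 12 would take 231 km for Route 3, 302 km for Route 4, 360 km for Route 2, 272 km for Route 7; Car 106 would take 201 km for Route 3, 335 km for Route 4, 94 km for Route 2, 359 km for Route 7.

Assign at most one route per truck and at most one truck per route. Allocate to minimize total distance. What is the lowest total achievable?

Min total: 642 km

Optimal: Car 44→Route 3 (198 km), Car 12→Route 4 (302 km), Car 106→Route 2 (94 km), Car 27→Route 7 (48 km) — total 198+302+94+48 = 642 km.
Column-greedy (each route in turn goes to its cheapest remaining truck) gives 681 km, worse by 39.
Swapping Car 12↔Car 27 (Car 12→Route 7 272 km, Car 27→Route 4 229 km) adds 151.
Checked against all permutations: 642 km is optimal.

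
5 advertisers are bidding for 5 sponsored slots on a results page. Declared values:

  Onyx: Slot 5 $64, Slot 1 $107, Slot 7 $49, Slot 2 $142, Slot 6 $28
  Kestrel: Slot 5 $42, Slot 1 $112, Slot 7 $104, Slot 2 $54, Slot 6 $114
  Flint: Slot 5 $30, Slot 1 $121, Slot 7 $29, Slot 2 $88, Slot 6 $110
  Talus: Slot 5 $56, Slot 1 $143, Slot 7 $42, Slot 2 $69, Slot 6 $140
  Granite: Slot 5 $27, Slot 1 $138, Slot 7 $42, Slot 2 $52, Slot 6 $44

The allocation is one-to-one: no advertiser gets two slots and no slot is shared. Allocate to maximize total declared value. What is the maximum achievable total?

Optimal: Onyx→Slot 2 ($142), Kestrel→Slot 7 ($104), Flint→Slot 5 ($30), Talus→Slot 6 ($140), Granite→Slot 1 ($138) — total 142+104+30+140+138 = $554.
Column-greedy (each slot in turn goes to its best remaining advertiser) gives $443, worse by 111.
Next-best assignment: Onyx→Slot 2, Kestrel→Slot 7, Flint→Slot 6, Talus→Slot 5, Granite→Slot 1 = $550.
Swapping Granite↔Flint (Granite→Slot 5 $27, Flint→Slot 1 $121) loses 20.

Maximum total: $554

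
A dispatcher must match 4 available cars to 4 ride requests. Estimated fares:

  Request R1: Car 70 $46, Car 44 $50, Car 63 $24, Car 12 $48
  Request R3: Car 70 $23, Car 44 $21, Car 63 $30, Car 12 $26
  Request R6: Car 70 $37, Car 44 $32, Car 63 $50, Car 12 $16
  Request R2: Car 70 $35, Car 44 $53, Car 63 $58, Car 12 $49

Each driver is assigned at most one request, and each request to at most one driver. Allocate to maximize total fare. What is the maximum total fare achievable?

Optimal: Car 70→Request R1 ($46), Car 44→Request R2 ($53), Car 63→Request R6 ($50), Car 12→Request R3 ($26) — total 46+53+50+26 = $175.
Column-greedy (each request in turn goes to its best remaining driver) gives $166, worse by 9.

Maximum total: $175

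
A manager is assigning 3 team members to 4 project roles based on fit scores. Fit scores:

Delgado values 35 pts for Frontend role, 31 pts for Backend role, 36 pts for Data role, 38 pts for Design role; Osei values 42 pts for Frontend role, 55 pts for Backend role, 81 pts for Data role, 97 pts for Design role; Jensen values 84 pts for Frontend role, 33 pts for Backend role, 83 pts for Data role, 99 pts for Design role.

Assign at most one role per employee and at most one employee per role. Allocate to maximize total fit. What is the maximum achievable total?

Max total: 217 pts

Optimal: Delgado→Data role (36 pts), Osei→Design role (97 pts), Jensen→Frontend role (84 pts) — total 36+97+84 = 217 pts.
Row-greedy (each employee in turn takes its best remaining role) gives 203 pts, worse by 14.
Next-best assignment: Delgado→Frontend role, Osei→Data role, Jensen→Design role = 215 pts.
Swapping Delgado↔Jensen (Delgado→Frontend role 35 pts, Jensen→Data role 83 pts) loses 2.
No other one-to-one assignment exceeds 217 pts.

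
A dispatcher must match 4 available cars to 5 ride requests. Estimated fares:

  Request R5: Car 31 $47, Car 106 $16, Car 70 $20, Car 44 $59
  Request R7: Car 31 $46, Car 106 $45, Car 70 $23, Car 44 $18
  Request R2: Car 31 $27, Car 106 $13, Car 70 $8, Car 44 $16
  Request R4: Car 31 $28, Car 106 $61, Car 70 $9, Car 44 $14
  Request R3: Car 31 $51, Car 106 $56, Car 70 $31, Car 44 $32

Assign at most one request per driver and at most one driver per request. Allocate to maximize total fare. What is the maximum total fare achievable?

This is the linear assignment problem.
Optimal: Car 31→Request R7 ($46), Car 106→Request R4 ($61), Car 70→Request R3 ($31), Car 44→Request R5 ($59) — total 46+61+31+59 = $197.
Column-greedy (each request in turn goes to its best remaining driver) gives $127, worse by 70.
Swapping Car 106↔Car 70 (Car 106→Request R3 $56, Car 70→Request R4 $9) loses 27.
Checked against all permutations: $197 is optimal.

Maximum total: $197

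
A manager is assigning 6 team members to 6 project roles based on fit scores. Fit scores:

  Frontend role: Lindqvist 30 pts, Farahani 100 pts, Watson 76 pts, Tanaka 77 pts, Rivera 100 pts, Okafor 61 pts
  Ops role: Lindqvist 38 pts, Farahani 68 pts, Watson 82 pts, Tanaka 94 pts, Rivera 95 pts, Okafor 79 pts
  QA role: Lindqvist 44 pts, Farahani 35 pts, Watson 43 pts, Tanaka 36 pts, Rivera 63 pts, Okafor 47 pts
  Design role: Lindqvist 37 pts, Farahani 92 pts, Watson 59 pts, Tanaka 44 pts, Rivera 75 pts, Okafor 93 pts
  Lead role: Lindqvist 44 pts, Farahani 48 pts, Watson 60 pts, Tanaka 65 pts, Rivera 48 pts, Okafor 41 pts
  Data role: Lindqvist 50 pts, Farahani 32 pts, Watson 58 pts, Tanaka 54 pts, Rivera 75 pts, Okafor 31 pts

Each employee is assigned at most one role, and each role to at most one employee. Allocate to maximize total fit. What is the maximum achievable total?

This is the linear assignment problem.
Optimal: Lindqvist→QA role (44 pts), Farahani→Frontend role (100 pts), Watson→Lead role (60 pts), Tanaka→Ops role (94 pts), Rivera→Data role (75 pts), Okafor→Design role (93 pts) — total 44+100+60+94+75+93 = 466 pts.
Row-greedy (each employee in turn takes its best remaining role) gives 419 pts, worse by 47.

Maximum total: 466 pts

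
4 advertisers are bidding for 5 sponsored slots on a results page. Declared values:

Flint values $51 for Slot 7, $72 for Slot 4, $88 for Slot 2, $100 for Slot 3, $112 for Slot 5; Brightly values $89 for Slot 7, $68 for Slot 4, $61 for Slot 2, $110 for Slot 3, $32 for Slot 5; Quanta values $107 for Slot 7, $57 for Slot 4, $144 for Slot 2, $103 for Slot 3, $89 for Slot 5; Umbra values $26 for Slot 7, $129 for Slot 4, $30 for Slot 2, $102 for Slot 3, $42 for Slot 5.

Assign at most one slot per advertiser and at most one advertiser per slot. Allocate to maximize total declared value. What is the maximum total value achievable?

This is a one-to-one assignment (maximum-weight bipartite matching).
Optimal: Flint→Slot 5 ($112), Brightly→Slot 3 ($110), Quanta→Slot 2 ($144), Umbra→Slot 4 ($129) — total 112+110+144+129 = $495.
Column-greedy (each slot in turn goes to its best remaining advertiser) gives $434, worse by 61.
Every other assignment is strictly worse.

Maximum total: $495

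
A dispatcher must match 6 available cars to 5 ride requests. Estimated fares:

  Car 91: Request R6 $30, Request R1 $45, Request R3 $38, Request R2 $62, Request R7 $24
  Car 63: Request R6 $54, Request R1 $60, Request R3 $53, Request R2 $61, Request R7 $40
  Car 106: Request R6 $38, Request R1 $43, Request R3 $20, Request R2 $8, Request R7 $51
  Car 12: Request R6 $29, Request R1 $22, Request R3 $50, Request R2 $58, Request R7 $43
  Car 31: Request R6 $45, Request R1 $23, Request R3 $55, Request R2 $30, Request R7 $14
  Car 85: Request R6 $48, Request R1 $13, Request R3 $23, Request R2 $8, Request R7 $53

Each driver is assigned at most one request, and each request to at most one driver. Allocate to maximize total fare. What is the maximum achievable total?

Max total: $276

Optimal: Car 85→Request R6 ($48), Car 63→Request R1 ($60), Car 31→Request R3 ($55), Car 91→Request R2 ($62), Car 106→Request R7 ($51) — total 48+60+55+62+51 = $276.
Max-entry greedy (repeatedly take the single best remaining cell) gives $268, worse by 8.
Every other assignment is strictly worse.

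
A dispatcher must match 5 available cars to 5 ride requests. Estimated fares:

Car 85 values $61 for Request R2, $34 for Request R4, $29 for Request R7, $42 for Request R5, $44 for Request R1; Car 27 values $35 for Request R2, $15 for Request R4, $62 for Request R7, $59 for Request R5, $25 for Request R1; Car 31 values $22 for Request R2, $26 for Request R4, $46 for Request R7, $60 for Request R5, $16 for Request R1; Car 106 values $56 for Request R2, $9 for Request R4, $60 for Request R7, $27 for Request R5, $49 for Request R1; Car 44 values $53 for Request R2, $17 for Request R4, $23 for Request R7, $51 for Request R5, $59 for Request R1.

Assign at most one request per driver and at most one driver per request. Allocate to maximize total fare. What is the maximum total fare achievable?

Maximum total: $271

Optimal: Car 85→Request R4 ($34), Car 27→Request R7 ($62), Car 31→Request R5 ($60), Car 106→Request R2 ($56), Car 44→Request R1 ($59) — total 34+62+60+56+59 = $271.
Row-greedy (each driver in turn takes its best remaining request) gives $249, worse by 22.
Next-best assignment: Car 85→Request R2, Car 27→Request R5, Car 31→Request R4, Car 106→Request R7, Car 44→Request R1 = $265.
Swapping Car 44↔Car 27 (Car 44→Request R7 $23, Car 27→Request R1 $25) loses 73.
Checked against all permutations: $271 is optimal.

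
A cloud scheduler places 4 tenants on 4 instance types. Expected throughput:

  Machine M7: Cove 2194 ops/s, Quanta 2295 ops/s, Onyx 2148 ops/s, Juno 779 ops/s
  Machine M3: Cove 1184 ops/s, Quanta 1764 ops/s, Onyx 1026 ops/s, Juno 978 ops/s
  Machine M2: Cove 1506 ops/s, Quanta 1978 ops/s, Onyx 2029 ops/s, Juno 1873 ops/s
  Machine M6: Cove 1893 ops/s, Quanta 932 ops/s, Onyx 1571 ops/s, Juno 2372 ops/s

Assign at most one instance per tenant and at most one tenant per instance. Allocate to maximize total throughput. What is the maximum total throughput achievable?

Optimal: Cove→Machine M7 (2194 ops/s), Quanta→Machine M3 (1764 ops/s), Onyx→Machine M2 (2029 ops/s), Juno→Machine M6 (2372 ops/s) — total 2194+1764+2029+2372 = 8359 ops/s.
Next-best assignment: Cove→Machine M3, Quanta→Machine M7, Onyx→Machine M2, Juno→Machine M6 = 7880 ops/s.
Swapping Quanta↔Onyx (Quanta→Machine M2 1978 ops/s, Onyx→Machine M3 1026 ops/s) loses 789.

Maximum total: 8359 ops/s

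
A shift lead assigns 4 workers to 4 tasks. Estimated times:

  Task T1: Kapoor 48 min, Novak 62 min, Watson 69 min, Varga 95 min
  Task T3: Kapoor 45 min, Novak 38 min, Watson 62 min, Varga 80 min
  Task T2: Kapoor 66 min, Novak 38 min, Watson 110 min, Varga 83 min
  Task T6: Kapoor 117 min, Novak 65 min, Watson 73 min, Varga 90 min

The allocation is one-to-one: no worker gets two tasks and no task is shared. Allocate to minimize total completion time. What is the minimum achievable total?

Minimum total: 238 min

Optimal: Kapoor→Task T1 (48 min), Novak→Task T2 (38 min), Watson→Task T3 (62 min), Varga→Task T6 (90 min) — total 48+38+62+90 = 238 min.
Checked against all permutations: 238 min is optimal.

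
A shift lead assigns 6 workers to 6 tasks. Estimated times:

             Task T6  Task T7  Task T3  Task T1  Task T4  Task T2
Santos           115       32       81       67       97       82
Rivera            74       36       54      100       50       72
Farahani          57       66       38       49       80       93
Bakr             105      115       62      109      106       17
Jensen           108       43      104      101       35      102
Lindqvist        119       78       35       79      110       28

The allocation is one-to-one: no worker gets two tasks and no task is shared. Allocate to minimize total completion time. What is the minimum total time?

Optimal: Santos→Task T7 (32 min), Rivera→Task T6 (74 min), Farahani→Task T1 (49 min), Bakr→Task T2 (17 min), Jensen→Task T4 (35 min), Lindqvist→Task T3 (35 min) — total 32+74+49+17+35+35 = 242 min.
Column-greedy (each task in turn goes to its cheapest remaining worker) gives 276 min, worse by 34.
Next-best assignment: Santos→Task T1, Rivera→Task T7, Farahani→Task T6, Bakr→Task T2, Jensen→Task T4, Lindqvist→Task T3 = 247 min.

Minimum total: 242 min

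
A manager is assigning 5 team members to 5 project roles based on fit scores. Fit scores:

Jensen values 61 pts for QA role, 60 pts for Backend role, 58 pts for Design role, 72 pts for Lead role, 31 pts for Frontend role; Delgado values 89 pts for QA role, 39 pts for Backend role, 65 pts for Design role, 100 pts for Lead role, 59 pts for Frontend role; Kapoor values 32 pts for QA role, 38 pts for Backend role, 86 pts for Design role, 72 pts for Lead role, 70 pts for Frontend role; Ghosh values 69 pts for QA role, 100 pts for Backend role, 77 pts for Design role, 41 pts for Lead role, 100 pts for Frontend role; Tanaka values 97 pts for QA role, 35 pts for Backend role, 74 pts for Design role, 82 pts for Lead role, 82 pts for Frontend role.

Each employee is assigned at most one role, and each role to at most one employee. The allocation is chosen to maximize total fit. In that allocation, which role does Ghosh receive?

Ghosh receives Frontend role.

Optimal: Jensen→Backend role (60 pts), Delgado→Lead role (100 pts), Kapoor→Design role (86 pts), Ghosh→Frontend role (100 pts), Tanaka→QA role (97 pts) — total 60+100+86+100+97 = 443 pts.
Max-entry greedy (repeatedly take the single best remaining cell) gives 414 pts, worse by 29.
Next-best assignment: Jensen→QA role, Delgado→Lead role, Kapoor→Design role, Ghosh→Backend role, Tanaka→Frontend role = 429 pts.
Ghosh's own top role is Backend role (100 pts), but forcing Ghosh→Backend role and reassigning the rest optimally gives only 429 pts — worse by 14.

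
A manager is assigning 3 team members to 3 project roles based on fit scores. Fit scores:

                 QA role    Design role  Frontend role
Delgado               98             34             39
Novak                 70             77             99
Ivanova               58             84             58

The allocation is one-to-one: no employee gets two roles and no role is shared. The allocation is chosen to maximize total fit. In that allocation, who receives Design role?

Ivanova receives Design role.

Optimal: Delgado→QA role (98 pts), Novak→Frontend role (99 pts), Ivanova→Design role (84 pts) — total 98+99+84 = 281 pts.
Next-best assignment: Delgado→QA role, Novak→Design role, Ivanova→Frontend role = 233 pts.
Swapping Ivanova↔Novak (Ivanova→Frontend role 58 pts, Novak→Design role 77 pts) loses 48.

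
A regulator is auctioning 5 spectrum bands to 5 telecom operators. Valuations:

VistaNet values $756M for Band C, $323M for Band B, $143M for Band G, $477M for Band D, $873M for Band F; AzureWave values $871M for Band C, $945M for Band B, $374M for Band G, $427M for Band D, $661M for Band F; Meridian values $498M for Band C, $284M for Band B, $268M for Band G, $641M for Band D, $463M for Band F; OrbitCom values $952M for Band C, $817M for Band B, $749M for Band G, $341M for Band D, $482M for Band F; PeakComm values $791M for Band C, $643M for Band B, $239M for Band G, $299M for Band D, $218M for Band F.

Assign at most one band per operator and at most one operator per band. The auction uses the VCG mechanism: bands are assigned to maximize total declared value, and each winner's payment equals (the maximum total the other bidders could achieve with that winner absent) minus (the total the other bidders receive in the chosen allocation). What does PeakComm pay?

Efficient allocation: VistaNet→Band F ($873M), AzureWave→Band B ($945M), Meridian→Band D ($641M), OrbitCom→Band G ($749M), PeakComm→Band C ($791M); total welfare W = $3999M.
PeakComm receives Band C at value $791M, so the others get W − 791 = $3208M.
Without PeakComm: best allocation of the remaining 4 bidders over all 5 bands is VistaNet→Band F ($873M), AzureWave→Band B ($945M), Meridian→Band D ($641M), OrbitCom→Band C ($952M), total $3411M.
VCG payment = (others' best without PeakComm) − (others' welfare with PeakComm) = 3411 − 3208 = $203M.

PeakComm pays $203M.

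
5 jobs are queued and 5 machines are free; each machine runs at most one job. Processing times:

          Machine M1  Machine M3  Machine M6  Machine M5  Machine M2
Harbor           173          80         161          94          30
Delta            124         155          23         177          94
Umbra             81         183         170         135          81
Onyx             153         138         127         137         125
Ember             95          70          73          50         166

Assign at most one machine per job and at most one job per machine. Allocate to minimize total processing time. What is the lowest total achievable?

Min total: 322 min

This is the linear assignment problem.
Optimal: Harbor→Machine M2 (30 min), Delta→Machine M6 (23 min), Umbra→Machine M1 (81 min), Onyx→Machine M3 (138 min), Ember→Machine M5 (50 min) — total 30+23+81+138+50 = 322 min.
Row-greedy (each job in turn takes its cheapest remaining machine) gives 341 min, worse by 19.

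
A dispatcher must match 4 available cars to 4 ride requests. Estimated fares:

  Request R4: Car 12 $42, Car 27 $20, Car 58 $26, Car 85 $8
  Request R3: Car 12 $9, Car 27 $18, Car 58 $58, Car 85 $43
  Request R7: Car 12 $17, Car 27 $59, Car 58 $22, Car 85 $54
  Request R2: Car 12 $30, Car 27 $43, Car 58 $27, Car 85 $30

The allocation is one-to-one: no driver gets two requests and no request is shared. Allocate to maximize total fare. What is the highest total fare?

This is the linear assignment problem.
Optimal: Car 12→Request R4 ($42), Car 27→Request R2 ($43), Car 58→Request R3 ($58), Car 85→Request R7 ($54) — total 42+43+58+54 = $197.
Max-entry greedy (repeatedly take the single best remaining cell) gives $189, worse by 8.
Every other assignment is strictly worse.

Maximum total: $197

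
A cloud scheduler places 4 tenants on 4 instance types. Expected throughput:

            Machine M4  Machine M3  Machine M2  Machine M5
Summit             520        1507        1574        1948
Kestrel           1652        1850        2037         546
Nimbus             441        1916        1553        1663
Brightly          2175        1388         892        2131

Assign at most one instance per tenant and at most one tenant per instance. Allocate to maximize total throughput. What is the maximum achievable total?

Maximum total: 8076 ops/s

Optimal: Summit→Machine M5 (1948 ops/s), Kestrel→Machine M2 (2037 ops/s), Nimbus→Machine M3 (1916 ops/s), Brightly→Machine M4 (2175 ops/s) — total 1948+2037+1916+2175 = 8076 ops/s.
No other one-to-one assignment exceeds 8076 ops/s.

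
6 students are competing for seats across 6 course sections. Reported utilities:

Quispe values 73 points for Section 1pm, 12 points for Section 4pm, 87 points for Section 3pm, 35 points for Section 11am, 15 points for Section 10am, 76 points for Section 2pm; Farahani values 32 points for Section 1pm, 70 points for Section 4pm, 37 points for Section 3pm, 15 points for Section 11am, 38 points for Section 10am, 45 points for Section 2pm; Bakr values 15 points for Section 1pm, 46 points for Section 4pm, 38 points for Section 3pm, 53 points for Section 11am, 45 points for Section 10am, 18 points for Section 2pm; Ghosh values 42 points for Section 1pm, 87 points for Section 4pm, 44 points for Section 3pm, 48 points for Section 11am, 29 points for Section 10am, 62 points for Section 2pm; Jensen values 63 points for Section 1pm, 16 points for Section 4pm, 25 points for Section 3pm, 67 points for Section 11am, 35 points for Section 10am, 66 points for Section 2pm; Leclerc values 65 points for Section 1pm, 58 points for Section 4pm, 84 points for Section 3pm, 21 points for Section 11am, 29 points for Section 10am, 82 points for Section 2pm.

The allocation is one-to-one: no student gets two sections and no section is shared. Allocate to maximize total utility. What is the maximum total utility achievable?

Max total: 410 points

This is a one-to-one assignment (maximum-weight bipartite matching).
Optimal: Quispe→Section 3pm (87 points), Farahani→Section 10am (38 points), Bakr→Section 11am (53 points), Ghosh→Section 4pm (87 points), Jensen→Section 1pm (63 points), Leclerc→Section 2pm (82 points) — total 87+38+53+87+63+82 = 410 points.
Max-entry greedy (repeatedly take the single best remaining cell) gives 400 points, worse by 10.
Next-best assignment: Quispe→Section 1pm, Farahani→Section 4pm, Bakr→Section 10am, Ghosh→Section 2pm, Jensen→Section 11am, Leclerc→Section 3pm = 401 points.
Every other assignment is strictly worse.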